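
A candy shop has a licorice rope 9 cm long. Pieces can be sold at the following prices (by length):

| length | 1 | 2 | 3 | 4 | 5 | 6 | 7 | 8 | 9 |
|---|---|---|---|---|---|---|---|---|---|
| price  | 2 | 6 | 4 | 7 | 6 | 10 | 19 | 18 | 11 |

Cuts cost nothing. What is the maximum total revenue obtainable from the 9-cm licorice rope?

26

Build v[k] bottom-up: v[k] = max over allowed piece i of (p[i] + v[k−i]).
v[1] = 2
v[2] = max(2+2, 6+0) = 6
v[3] = max(2+6, 6+2, 4+0) = 8
v[4] = max(2+8, 6+6, 4+2, 7+0) = 12
v[5] = max(2+12, 6+8, 4+6, 7+2, 6+0) = 14
v[6] = max(2+14, 6+12, 4+8, 7+6, 6+2, 10+0) = 18
v[7] = max(2+18, 6+14, 4+12, …, 10+2, 19+0) = 20
v[8] = max(2+20, 6+18, 4+14, …, 19+2, 18+0) = 24
v[9] = max(2+24, 6+20, 4+18, …, 18+2, 11+0) = 26
One optimal cutting: 2 + 2 + 2 + 2 + 1 → ¢6 + ¢6 + ¢6 + ¢6 + ¢2 = ¢26.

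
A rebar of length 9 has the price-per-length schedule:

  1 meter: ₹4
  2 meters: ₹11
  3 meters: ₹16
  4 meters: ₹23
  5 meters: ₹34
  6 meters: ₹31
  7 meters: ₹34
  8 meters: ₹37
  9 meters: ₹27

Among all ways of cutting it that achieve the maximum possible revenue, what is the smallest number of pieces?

Let r[k] be the best obtainable value from length k. For each k, try every first piece i and keep the best of price[i] + r[k−i].
r[1] = 4
r[2] = 11
r[3] = 16
r[4] = 23
r[5] = 34
r[6] = 38  (first piece 1, then r[5]=34)
r[7] = 45  (first piece 2, then r[5]=34)
r[8] = 50  (first piece 3, then r[5]=34)
r[9] = 57  (first piece 4, then r[5]=34)
Maximum revenue is ₹57.
Now minimize piece count subject to staying optimal: for each k, pieces[k] = 1 + min over i with p[i]+r[k−i]=r[k] of pieces[k−i].
pieces[6] = 2
pieces[7] = 2
pieces[8] = 2
pieces[9] = 2

2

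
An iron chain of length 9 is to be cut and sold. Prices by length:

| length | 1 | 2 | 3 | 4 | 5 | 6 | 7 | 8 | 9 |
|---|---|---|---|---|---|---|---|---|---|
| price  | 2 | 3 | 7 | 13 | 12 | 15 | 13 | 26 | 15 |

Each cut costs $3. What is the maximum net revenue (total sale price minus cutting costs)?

Build net[k] bottom-up: net[k] = max over allowed piece i of (p[i] + net[k−i]) − 3 per cut.
net[1] = 2
net[2] = 3
net[3] = 7
net[4] = 13
net[5] = 12  (first piece 1, then net[4]=13)
net[6] = 15
net[7] = 17  (first piece 3, then net[4]=13)
net[8] = 26
net[9] = 25  (first piece 1, then net[8]=26)
One optimal plan: pieces 8 + 1 (1 cut) → $28 − $3 = $25.

25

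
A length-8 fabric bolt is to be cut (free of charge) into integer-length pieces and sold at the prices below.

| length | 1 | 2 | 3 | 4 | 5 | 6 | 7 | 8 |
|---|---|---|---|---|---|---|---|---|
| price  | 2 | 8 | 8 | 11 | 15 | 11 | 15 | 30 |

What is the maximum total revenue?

32

Build v[k] bottom-up: v[k] = max over allowed piece i of (p[i] + v[k−i]).
v[1] = 2
v[2] = max(2+2, 8+0) = 8
v[3] = max(2+8, 8+2, 8+0) = 10
v[4] = max(2+10, 8+8, 8+2, 11+0) = 16
v[5] = max(2+16, 8+10, 8+8, 11+2, 15+0) = 18
v[6] = max(2+18, 8+16, 8+10, 11+8, 15+2, 11+0) = 24
v[7] = max(2+24, 8+18, 8+16, …, 11+2, 15+0) = 26
v[8] = max(2+26, 8+24, 8+18, …, 15+2, 30+0) = 32
One optimal cutting: 2 + 2 + 2 + 2 → $8 + $8 + $8 + $8 = $32.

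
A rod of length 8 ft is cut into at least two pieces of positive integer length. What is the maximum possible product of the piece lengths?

Fill m[k] for k=2..8: at each k try every first piece i and multiply by the better of (k−i) uncut or m[k−i].
m[2] = 1×max(1,0) = 1×1 = 1
m[3] = max(1×2, 2×1) = 2
m[4] = max(1×3, 2×2, 3×1) = 4
m[5] = max(1×4, 2×3, 3×2, 4×1) = 6
m[6] = max(1×6, 2×4, 3×3, 4×2, 5×1) = 9
m[7] = max(1×9, 2×6, 3×4, 4×3, 5×2, 6×1) = 12
m[8] = max(1×12, 2×9, 3×6, …, 6×2, 7×1) = 18
One optimal split: 3 + 3 + 2; product 3×3×2 = 18.

18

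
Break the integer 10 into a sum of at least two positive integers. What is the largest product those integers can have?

36

Let P[k] be the best product for length k (with at least one cut). For each first piece i, the rest contributes max(k−i, P[k−i]).
P[2] = 1×max(1,0) = 1×1 = 1
P[3] = 1×max(2,1) = 1×2 = 2
P[4] = 2×max(2,1) = 2×2 = 4
P[5] = 2×max(3,2) = 2×3 = 6
P[6] = 3×max(3,2) = 3×3 = 9
P[7] = 2×max(5,6) = 2×6 = 12
P[8] = 2×max(6,9) = 2×9 = 18
P[9] = 3×max(6,9) = 3×9 = 27
P[10] = 2×max(8,18) = 2×18 = 36
One optimal split: 3 + 3 + 2 + 2; product 3×3×2×2 = 36.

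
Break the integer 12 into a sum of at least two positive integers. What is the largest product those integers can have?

81

Let g[k] be the best product for length k (with at least one cut). For each first piece i, the rest contributes max(k−i, g[k−i]).
g[2] = 1·max(1,0) = 1·1 = 1
g[3] = 1·max(2,1) = 1·2 = 2
g[4] = 2·max(2,1) = 2·2 = 4
g[5] = 2·max(3,2) = 2·3 = 6
g[6] = 3·max(3,2) = 3·3 = 9
g[7] = 2·max(5,6) = 2·6 = 12
g[8] = 2·max(6,9) = 2·9 = 18
g[9] = 3·max(6,9) = 3·9 = 27
g[10] = 2·max(8,18) = 2·18 = 36
g[11] = 2·max(9,27) = 2·27 = 54
g[12] = 3·max(9,27) = 3·27 = 81
One optimal split: 3 + 3 + 3 + 3; product 3·3·3·3 = 81.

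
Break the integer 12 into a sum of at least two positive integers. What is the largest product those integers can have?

81

Define m[k] = max over 1≤i<k of i · max(k−i, m[k−i]); the inner max lets the remainder stay uncut if that's better.
Small cases: m[2]=1, m[3]=2, m[4]=4, m[5]=6.
m[6] = max(1×6, 2×4, 3×3, 4×2, 5×1) = 9
m[7] = max(1×9, 2×6, 3×4, 4×3, 5×2, 6×1) = 12
m[8] = max(1×12, 2×9, 3×6, …, 6×2, 7×1) = 18
m[9] = max(1×18, 2×12, 3×9, …, 7×2, 8×1) = 27
m[10] = max(1×27, 2×18, 3×12, …, 8×2, 9×1) = 36
m[11] = max(1×36, 2×27, 3×18, …, 9×2, 10×1) = 54
m[12] = max(1×54, 2×36, 3×27, …, 10×2, 11×1) = 81
One optimal split: 3 + 3 + 3 + 3; product 3×3×3×3 = 81.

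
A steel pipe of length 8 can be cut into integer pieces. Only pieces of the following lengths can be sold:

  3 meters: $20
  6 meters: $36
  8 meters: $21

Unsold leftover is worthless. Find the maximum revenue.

40

Let f[k] be the best obtainable value from length k. For each k, try every first piece i and keep the best of price[i] + f[k−i].
f[1] = 0
f[2] = 0
f[3] = 20
f[4] = 20
f[5] = 20
f[6] = max(20+20, 36+0) = 40
f[7] = max(20+20, 36+0) = 40
f[8] = max(20+20, 36+0, 21+0) = 40
One optimal cutting: pieces 3 + 3 with 2 meters of scrap → $40.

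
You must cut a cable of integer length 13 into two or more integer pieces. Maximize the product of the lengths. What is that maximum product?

Fill f[k] for k=2..13: at each k try every first piece i and multiply by the better of (k−i) uncut or f[k−i].
f[2] = 1·max(1,0) = 1·1 = 1
f[3] = 1·max(2,1) = 1·2 = 2
f[4] = 2·max(2,1) = 2·2 = 4
f[5] = 2·max(3,2) = 2·3 = 6
f[6] = 3·max(3,2) = 3·3 = 9
f[7] = 2·max(5,6) = 2·6 = 12
f[8] = 2·max(6,9) = 2·9 = 18
f[9] = 3·max(6,9) = 3·9 = 27
f[10] = 2·max(8,18) = 2·18 = 36
f[11] = 2·max(9,27) = 2·27 = 54
f[12] = 3·max(9,27) = 3·27 = 81
f[13] = 2·max(11,54) = 2·54 = 108
One optimal split: 3 + 3 + 3 + 2 + 2; product 3·3·3·2·2 = 108.

108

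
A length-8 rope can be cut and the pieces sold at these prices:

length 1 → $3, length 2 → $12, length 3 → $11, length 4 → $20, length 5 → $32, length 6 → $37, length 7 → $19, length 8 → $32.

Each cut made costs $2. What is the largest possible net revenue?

Consider every possible first cut. v[k] is the best of p[i]+v[k−i] over all sellable i≤k, charging 2 whenever i<k.
v[1] = 3
v[2] = 12
v[3] = 13  (first piece 1, then v[2]=12)
v[4] = 22  (first piece 2, then v[2]=12)
v[5] = 32
v[6] = 37
v[7] = 42  (first piece 2, then v[5]=32)
v[8] = 47  (first piece 2, then v[6]=37)
One optimal plan: pieces 6 + 2 (1 cut) → $49 − $2 = $47.

47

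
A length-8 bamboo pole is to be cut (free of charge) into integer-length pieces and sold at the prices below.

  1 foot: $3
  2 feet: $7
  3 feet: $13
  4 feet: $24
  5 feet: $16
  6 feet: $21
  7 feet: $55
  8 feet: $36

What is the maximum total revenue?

Consider every possible first cut. best[k] is the best of p[i]+best[k−i] over all sellable i≤k.
best[1] = 3
best[2] = max(3+3, 7+0) = 7
best[3] = max(3+7, 7+3, 13+0) = 13
best[4] = max(3+13, 7+7, 13+3, 24+0) = 24
best[5] = max(3+24, 7+13, 13+7, 24+3, 16+0) = 27
best[6] = max(3+27, 7+24, 13+13, 24+7, 16+3, 21+0) = 31
best[7] = max(3+31, 7+27, 13+24, …, 21+3, 55+0) = 55
best[8] = max(3+55, 7+31, 13+27, …, 55+3, 36+0) = 58
One optimal cutting: 7 + 1 → $55 + $3 = $58.

58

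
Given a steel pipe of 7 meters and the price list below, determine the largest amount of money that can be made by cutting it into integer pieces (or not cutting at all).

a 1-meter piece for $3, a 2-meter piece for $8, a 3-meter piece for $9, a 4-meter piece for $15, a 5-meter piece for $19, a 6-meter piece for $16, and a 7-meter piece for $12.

27

Build best[k] bottom-up: best[k] = max over allowed piece i of (p[i] + best[k−i]).
best[1] = 3
best[2] = 8
best[3] = 11  (first piece 1, then best[2]=8)
best[4] = 16  (first piece 2, then best[2]=8)
best[5] = 19  (first piece 1, then best[4]=16)
best[6] = 24  (first piece 2, then best[4]=16)
best[7] = 27  (first piece 1, then best[6]=24)
One optimal cutting: 2 + 2 + 2 + 1 → $8 + $8 + $8 + $3 = $27.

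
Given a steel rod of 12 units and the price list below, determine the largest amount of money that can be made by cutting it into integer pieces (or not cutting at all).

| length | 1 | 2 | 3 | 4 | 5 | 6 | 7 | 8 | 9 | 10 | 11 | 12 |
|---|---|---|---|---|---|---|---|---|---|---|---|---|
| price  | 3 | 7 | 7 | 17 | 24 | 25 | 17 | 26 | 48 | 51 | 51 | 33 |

Consider every possible first cut. best[k] is the best of p[i]+best[k−i] over all sellable i≤k.
best[1] = 3
best[2] = 7
best[3] = 10  (first piece 1, then best[2]=7)
best[4] = 17
best[5] = 24
best[6] = 27  (first piece 1, then best[5]=24)
best[7] = 31  (first piece 2, then best[5]=24)
best[8] = 34  (first piece 1, then best[7]=31)
best[9] = 48
best[10] = 51  (first piece 1, then best[9]=48)
best[11] = 55  (first piece 2, then best[9]=48)
best[12] = 58  (first piece 1, then best[11]=55)
One optimal cutting: 9 + 2 + 1 → $48 + $7 + $3 = $58.

58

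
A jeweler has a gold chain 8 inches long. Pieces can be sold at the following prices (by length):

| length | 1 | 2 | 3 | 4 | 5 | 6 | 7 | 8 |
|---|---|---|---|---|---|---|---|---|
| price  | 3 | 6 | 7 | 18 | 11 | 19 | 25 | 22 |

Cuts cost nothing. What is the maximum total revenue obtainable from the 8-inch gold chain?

Consider every possible first cut. R[k] is the best of p[i]+R[k−i] over all sellable i≤k.
R[1] = 3
R[2] = max(3+3, 6+0) = 6
R[3] = max(3+6, 6+3, 7+0) = 9
R[4] = max(3+9, 6+6, 7+3, 18+0) = 18
R[5] = max(3+18, 6+9, 7+6, 18+3, 11+0) = 21
R[6] = max(3+21, 6+18, 7+9, 18+6, 11+3, 19+0) = 24
R[7] = max(3+24, 6+21, 7+18, …, 19+3, 25+0) = 27
R[8] = max(3+27, 6+24, 7+21, …, 25+3, 22+0) = 36
One optimal cutting: 4 + 4 → $18 + $18 = $36.

36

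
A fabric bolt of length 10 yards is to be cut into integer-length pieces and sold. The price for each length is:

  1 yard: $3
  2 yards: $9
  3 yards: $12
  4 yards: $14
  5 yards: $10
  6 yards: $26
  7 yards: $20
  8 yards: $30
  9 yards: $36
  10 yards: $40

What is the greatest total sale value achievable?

45

Build best[k] bottom-up: best[k] = max over allowed piece i of (p[i] + best[k−i]).
best[1] = 3
best[2] = max(3+3, 9+0) = 9
best[3] = max(3+9, 9+3, 12+0) = 12
best[4] = max(3+12, 9+9, 12+3, 14+0) = 18
best[5] = max(3+18, 9+12, 12+9, 14+3, 10+0) = 21
best[6] = max(3+21, 9+18, 12+12, 14+9, 10+3, 26+0) = 27
best[7] = max(3+27, 9+21, 12+18, …, 26+3, 20+0) = 30
best[8] = max(3+30, 9+27, 12+21, …, 20+3, 30+0) = 36
best[9] = max(3+36, 9+30, 12+27, …, 30+3, 36+0) = 39
best[10] = max(3+39, 9+36, 12+30, …, 36+3, 40+0) = 45
One optimal cutting: 2 + 2 + 2 + 2 + 2 → $9 + $9 + $9 + $9 + $9 = $45.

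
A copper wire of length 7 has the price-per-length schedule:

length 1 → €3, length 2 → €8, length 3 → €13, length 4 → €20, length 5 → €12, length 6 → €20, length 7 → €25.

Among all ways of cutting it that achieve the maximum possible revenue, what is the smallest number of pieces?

Consider every possible first cut. r[k] is the best of p[i]+r[k−i] over all sellable i≤k.
r[1] = 3
r[2] = 8
r[3] = 13
r[4] = 20
r[5] = 23  (first piece 1, then r[4]=20)
r[6] = 28  (first piece 2, then r[4]=20)
r[7] = 33  (first piece 3, then r[4]=20)
Maximum revenue is €33.
Now minimize piece count subject to staying optimal: for each k, pieces[k] = 1 + min over i with p[i]+r[k−i]=r[k] of pieces[k−i].
pieces[4] = 1
pieces[5] = 2
pieces[6] = 2
pieces[7] = 2

2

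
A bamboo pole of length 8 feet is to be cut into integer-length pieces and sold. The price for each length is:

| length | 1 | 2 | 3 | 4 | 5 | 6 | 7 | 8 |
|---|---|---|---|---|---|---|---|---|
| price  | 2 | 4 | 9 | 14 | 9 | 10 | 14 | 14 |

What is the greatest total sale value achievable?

28

Build r[k] bottom-up: r[k] = max over allowed piece i of (p[i] + r[k−i]).
r[1] = 2
r[2] = 4  (first piece 1, then r[1]=2)
r[3] = 9
r[4] = 14
r[5] = 16  (first piece 1, then r[4]=14)
r[6] = 18  (first piece 1, then r[5]=16)
r[7] = 23  (first piece 3, then r[4]=14)
r[8] = 28  (first piece 4, then r[4]=14)
One optimal cutting: 4 + 4 → $14 + $14 = $28.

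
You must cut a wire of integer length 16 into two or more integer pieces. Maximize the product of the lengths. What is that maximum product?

324

Define P[k] = max over 1≤i<k of i · max(k−i, P[k−i]); the inner max lets the remainder stay uncut if that's better.
P[2] = 1*max(1,0) = 1*1 = 1
P[3] = 1*max(2,1) = 1*2 = 2
P[4] = 2*max(2,1) = 2*2 = 4
P[5] = 2*max(3,2) = 2*3 = 6
P[6] = 3*max(3,2) = 3*3 = 9
P[7] = 2*max(5,6) = 2*6 = 12
P[8] = 2*max(6,9) = 2*9 = 18
P[9] = 3*max(6,9) = 3*9 = 27
P[10] = 2*max(8,18) = 2*18 = 36
P[11] = 2*max(9,27) = 2*27 = 54
P[12] = 3*max(9,27) = 3*27 = 81
P[13] = 2*max(11,54) = 2*54 = 108
P[14] = 2*max(12,81) = 2*81 = 162
P[15] = 3*max(12,81) = 3*81 = 243
P[16] = 2*max(14,162) = 2*162 = 324
One optimal split: 3 + 3 + 3 + 3 + 2 + 2; product 3*3*3*3*2*2 = 324.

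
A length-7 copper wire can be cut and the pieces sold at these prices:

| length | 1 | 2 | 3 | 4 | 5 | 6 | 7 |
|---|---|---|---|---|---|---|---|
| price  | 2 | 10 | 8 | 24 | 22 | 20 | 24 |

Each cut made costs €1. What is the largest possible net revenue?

34

Consider every possible first cut. net[k] is the best of p[i]+net[k−i] over all sellable i≤k, charging 1 whenever i<k.
net[1] = 2
net[2] = 10
net[3] = 11  (first piece 1, then net[2]=10)
net[4] = 24
net[5] = 25  (first piece 1, then net[4]=24)
net[6] = 33  (first piece 2, then net[4]=24)
net[7] = 34  (first piece 1, then net[6]=33)
One optimal plan: pieces 4 + 2 + 1 (2 cuts) → €36 − €2 = €34.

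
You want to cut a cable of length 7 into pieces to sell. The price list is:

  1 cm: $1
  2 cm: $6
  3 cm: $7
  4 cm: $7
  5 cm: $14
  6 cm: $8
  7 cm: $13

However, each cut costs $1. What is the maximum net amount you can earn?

Build r[k] bottom-up: r[k] = max over allowed piece i of (p[i] + r[k−i]) − 1 per cut.
r[1] = 1
r[2] = max(1+1-1, 6+0) = 6
r[3] = max(1+6-1, 6+1-1, 7+0) = 7
r[4] = max(1+7-1, 6+6-1, 7+1-1, 7+0) = 11
r[5] = max(1+11-1, 6+7-1, 7+6-1, 7+1-1, 14+0) = 14
r[6] = max(1+14-1, 6+11-1, 7+7-1, 7+6-1, 14+1-1, 8+0) = 16
r[7] = max(1+16-1, 6+14-1, 7+11-1, …, 8+1-1, 13+0) = 19
One optimal plan: pieces 5 + 2 (1 cut) → $20 − $1 = $19.

19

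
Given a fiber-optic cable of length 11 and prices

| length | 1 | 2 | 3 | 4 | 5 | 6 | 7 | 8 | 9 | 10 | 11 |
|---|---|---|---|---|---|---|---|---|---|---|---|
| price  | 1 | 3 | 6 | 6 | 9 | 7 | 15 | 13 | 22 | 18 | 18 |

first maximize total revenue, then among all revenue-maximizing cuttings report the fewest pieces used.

2

Let r[k] be the best obtainable value from length k. For each k, try every first piece i and keep the best of price[i] + r[k−i].
r[1] = 1
r[2] = max(1+1, 3+0) = 3
r[3] = max(1+3, 3+1, 6+0) = 6
r[4] = max(1+6, 3+3, 6+1, 6+0) = 7
r[5] = max(1+7, 3+6, 6+3, 6+1, 9+0) = 9
r[6] = max(1+9, 3+7, 6+6, 6+3, 9+1, 7+0) = 12
r[7] = max(1+12, 3+9, 6+7, …, 7+1, 15+0) = 15
r[8] = max(1+15, 3+12, 6+9, …, 15+1, 13+0) = 16
r[9] = max(1+16, 3+15, 6+12, …, 13+1, 22+0) = 22
r[10] = max(1+22, 3+16, 6+15, …, 22+1, 18+0) = 23
r[11] = max(1+23, 3+22, 6+16, …, 18+1, 18+0) = 25
Maximum revenue is $25.
Now minimize piece count subject to staying optimal: for each k, pieces[k] = 1 + min over i with p[i]+r[k−i]=r[k] of pieces[k−i].
pieces[8] = 2
pieces[9] = 1
pieces[10] = 2
pieces[11] = 2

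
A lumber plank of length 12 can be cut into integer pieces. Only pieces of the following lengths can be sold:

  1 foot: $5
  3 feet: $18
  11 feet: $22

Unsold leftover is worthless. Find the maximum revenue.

72

Consider every possible first cut. best[k] is the best of p[i]+best[k−i] over all sellable i≤k.
best[1] = 5
best[2] = 10  (first piece 1, then best[1]=5)
best[3] = max(5+10, 18+0) = 18
best[4] = max(5+18, 18+5) = 23
best[5] = max(5+23, 18+10) = 28
best[6] = max(5+28, 18+18) = 36
best[7] = max(5+36, 18+23) = 41
best[8] = max(5+41, 18+28) = 46
best[9] = max(5+46, 18+36) = 54
best[10] = max(5+54, 18+41) = 59
best[11] = max(5+59, 18+46, 22+0) = 64
best[12] = max(5+64, 18+54, 22+5) = 72
One optimal cutting: 3 + 3 + 3 + 3 → $72.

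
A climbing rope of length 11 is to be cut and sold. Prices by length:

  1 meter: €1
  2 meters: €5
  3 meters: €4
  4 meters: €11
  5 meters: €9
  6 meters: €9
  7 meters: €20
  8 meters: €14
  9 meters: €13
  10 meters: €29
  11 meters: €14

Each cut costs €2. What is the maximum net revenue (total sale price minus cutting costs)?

Let net[k] be the best obtainable value from length k. For each k, try every first piece i and keep the best of price[i] + net[k−i] minus the 2 cut fee when i<k.
net[1] = 1
net[2] = 5
net[3] = 4  (first piece 1, then net[2]=5)
net[4] = 11
net[5] = 10  (first piece 1, then net[4]=11)
net[6] = 14  (first piece 2, then net[4]=11)
net[7] = 20
net[8] = 20  (first piece 4, then net[4]=11)
net[9] = 23  (first piece 2, then net[7]=20)
net[10] = 29
net[11] = 29  (first piece 4, then net[7]=20)
One optimal plan: pieces 7 + 4 (1 cut) → €31 − €2 = €29.

29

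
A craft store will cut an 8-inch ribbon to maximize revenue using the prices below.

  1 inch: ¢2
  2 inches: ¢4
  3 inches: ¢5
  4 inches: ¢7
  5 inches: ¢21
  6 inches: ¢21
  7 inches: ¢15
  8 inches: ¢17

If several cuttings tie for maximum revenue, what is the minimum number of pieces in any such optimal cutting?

Let r[k] be the best obtainable value from length k. For each k, try every first piece i and keep the best of price[i] + r[k−i].
r[1] = 2
r[2] = max(2+2, 4+0) = 4
r[3] = max(2+4, 4+2, 5+0) = 6
r[4] = max(2+6, 4+4, 5+2, 7+0) = 8
r[5] = max(2+8, 4+6, 5+4, 7+2, 21+0) = 21
r[6] = max(2+21, 4+8, 5+6, 7+4, 21+2, 21+0) = 23
r[7] = max(2+23, 4+21, 5+8, …, 21+2, 15+0) = 25
r[8] = max(2+25, 4+23, 5+21, …, 15+2, 17+0) = 27
Maximum revenue is ¢27.
Now minimize piece count subject to staying optimal: for each k, pieces[k] = 1 + min over i with p[i]+r[k−i]=r[k] of pieces[k−i].
pieces[5] = 1
pieces[6] = 2
pieces[7] = 2
pieces[8] = 3

3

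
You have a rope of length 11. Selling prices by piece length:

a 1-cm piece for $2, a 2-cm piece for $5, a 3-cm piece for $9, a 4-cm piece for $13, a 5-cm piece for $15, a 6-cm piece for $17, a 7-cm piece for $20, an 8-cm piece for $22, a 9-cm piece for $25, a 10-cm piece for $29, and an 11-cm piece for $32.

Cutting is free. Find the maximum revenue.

Build r[k] bottom-up: r[k] = max over allowed piece i of (p[i] + r[k−i]).
r[1] = 2
r[2] = max(2+2, 5+0) = 5
r[3] = max(2+5, 5+2, 9+0) = 9
r[4] = max(2+9, 5+5, 9+2, 13+0) = 13
r[5] = max(2+13, 5+9, 9+5, 13+2, 15+0) = 15
r[6] = max(2+15, 5+13, 9+9, 13+5, 15+2, 17+0) = 18
r[7] = max(2+18, 5+15, 9+13, …, 17+2, 20+0) = 22
r[8] = max(2+22, 5+18, 9+15, …, 20+2, 22+0) = 26
r[9] = max(2+26, 5+22, 9+18, …, 22+2, 25+0) = 28
r[10] = max(2+28, 5+26, 9+22, …, 25+2, 29+0) = 31
r[11] = max(2+31, 5+28, 9+26, …, 29+2, 32+0) = 35
One optimal cutting: 4 + 4 + 3 → $13 + $13 + $9 = $35.

35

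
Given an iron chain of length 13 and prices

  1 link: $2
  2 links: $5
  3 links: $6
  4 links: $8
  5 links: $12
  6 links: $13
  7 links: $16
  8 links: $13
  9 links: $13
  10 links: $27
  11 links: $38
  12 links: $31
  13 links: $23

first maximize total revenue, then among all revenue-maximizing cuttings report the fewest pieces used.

Let r[k] be the best obtainable value from length k. For each k, try every first piece i and keep the best of price[i] + r[k−i].
r[1] = 2
r[2] = max(2+2, 5+0) = 5
r[3] = max(2+5, 5+2, 6+0) = 7
r[4] = max(2+7, 5+5, 6+2, 8+0) = 10
r[5] = max(2+10, 5+7, 6+5, 8+2, 12+0) = 12
r[6] = max(2+12, 5+10, 6+7, 8+5, 12+2, 13+0) = 15
r[7] = max(2+15, 5+12, 6+10, …, 13+2, 16+0) = 17
r[8] = max(2+17, 5+15, 6+12, …, 16+2, 13+0) = 20
r[9] = max(2+20, 5+17, 6+15, …, 13+2, 13+0) = 22
r[10] = max(2+22, 5+20, 6+17, …, 13+2, 27+0) = 27
r[11] = max(2+27, 5+22, 6+20, …, 27+2, 38+0) = 38
r[12] = max(2+38, 5+27, 6+22, …, 38+2, 31+0) = 40
r[13] = max(2+40, 5+38, 6+27, …, 31+2, 23+0) = 43
Maximum revenue is $43.
Now minimize piece count subject to staying optimal: for each k, pieces[k] = 1 + min over i with p[i]+r[k−i]=r[k] of pieces[k−i].
pieces[10] = 1
pieces[11] = 1
pieces[12] = 2
pieces[13] = 2

2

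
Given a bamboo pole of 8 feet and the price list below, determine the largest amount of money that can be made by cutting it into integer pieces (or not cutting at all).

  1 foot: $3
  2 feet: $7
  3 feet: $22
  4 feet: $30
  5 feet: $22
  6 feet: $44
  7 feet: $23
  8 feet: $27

Consider every possible first cut. r[k] is the best of p[i]+r[k−i] over all sellable i≤k.
r[1] = 3
r[2] = max(3+3, 7+0) = 7
r[3] = max(3+7, 7+3, 22+0) = 22
r[4] = max(3+22, 7+7, 22+3, 30+0) = 30
r[5] = max(3+30, 7+22, 22+7, 30+3, 22+0) = 33
r[6] = max(3+33, 7+30, 22+22, 30+7, 22+3, 44+0) = 44
r[7] = max(3+44, 7+33, 22+30, …, 44+3, 23+0) = 52
r[8] = max(3+52, 7+44, 22+33, …, 23+3, 27+0) = 60
One optimal cutting: 4 + 4 → $30 + $30 = $60.

60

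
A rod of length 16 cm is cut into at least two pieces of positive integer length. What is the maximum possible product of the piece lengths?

324

Let g[k] be the best product for length k (with at least one cut). For each first piece i, the rest contributes max(k−i, g[k−i]).
Small cases: g[2]=1, g[3]=2, g[4]=4, g[5]=6, g[6]=9, g[7]=12, g[8]=18, g[9]=27, g[10]=36.
g[11] = 2×max(9,27) = 2×27 = 54
g[12] = 3×max(9,27) = 3×27 = 81
g[13] = 2×max(11,54) = 2×54 = 108
g[14] = 2×max(12,81) = 2×81 = 162
g[15] = 3×max(12,81) = 3×81 = 243
g[16] = 2×max(14,162) = 2×162 = 324
One optimal split: 3 + 3 + 3 + 3 + 2 + 2; product 3×3×3×3×2×2 = 324.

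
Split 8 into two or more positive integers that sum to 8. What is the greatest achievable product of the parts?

Let m[k] be the best product for length k (with at least one cut). For each first piece i, the rest contributes max(k−i, m[k−i]).
m[2] = 1*max(1,0) = 1*1 = 1
m[3] = 1*max(2,1) = 1*2 = 2
m[4] = 2*max(2,1) = 2*2 = 4
m[5] = 2*max(3,2) = 2*3 = 6
m[6] = 3*max(3,2) = 3*3 = 9
m[7] = 2*max(5,6) = 2*6 = 12
m[8] = 2*max(6,9) = 2*9 = 18
One optimal split: 3 + 3 + 2; product 3*3*2 = 18.

18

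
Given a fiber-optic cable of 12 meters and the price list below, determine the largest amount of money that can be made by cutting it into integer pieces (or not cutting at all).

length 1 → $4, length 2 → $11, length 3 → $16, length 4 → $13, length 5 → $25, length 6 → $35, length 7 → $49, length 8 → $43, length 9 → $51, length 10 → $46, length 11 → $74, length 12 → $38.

Build r[k] bottom-up: r[k] = max over allowed piece i of (p[i] + r[k−i]).
r[1] = 4
r[2] = max(4+4, 11+0) = 11
r[3] = max(4+11, 11+4, 16+0) = 16
r[4] = max(4+16, 11+11, 16+4, 13+0) = 22
r[5] = max(4+22, 11+16, 16+11, 13+4, 25+0) = 27
r[6] = max(4+27, 11+22, 16+16, 13+11, 25+4, 35+0) = 35
r[7] = max(4+35, 11+27, 16+22, …, 35+4, 49+0) = 49
r[8] = max(4+49, 11+35, 16+27, …, 49+4, 43+0) = 53
r[9] = max(4+53, 11+49, 16+35, …, 43+4, 51+0) = 60
r[10] = max(4+60, 11+53, 16+49, …, 51+4, 46+0) = 65
r[11] = max(4+65, 11+60, 16+53, …, 46+4, 74+0) = 74
r[12] = max(4+74, 11+65, 16+60, …, 74+4, 38+0) = 78
One optimal cutting: 11 + 1 → $74 + $4 = $78.

78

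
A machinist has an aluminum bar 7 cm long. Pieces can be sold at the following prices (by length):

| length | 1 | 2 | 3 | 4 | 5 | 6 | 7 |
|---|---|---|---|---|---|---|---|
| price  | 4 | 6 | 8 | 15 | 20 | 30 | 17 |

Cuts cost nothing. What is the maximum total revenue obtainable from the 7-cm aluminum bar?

Let R[k] be the best obtainable value from length k. For each k, try every first piece i and keep the best of price[i] + R[k−i].
R[1] = 4
R[2] = 8  (first piece 1, then R[1]=4)
R[3] = 12  (first piece 1, then R[2]=8)
R[4] = 16  (first piece 1, then R[3]=12)
R[5] = 20  (first piece 1, then R[4]=16)
R[6] = 30
R[7] = 34  (first piece 1, then R[6]=30)
One optimal cutting: 6 + 1 → $30 + $4 = $34.

34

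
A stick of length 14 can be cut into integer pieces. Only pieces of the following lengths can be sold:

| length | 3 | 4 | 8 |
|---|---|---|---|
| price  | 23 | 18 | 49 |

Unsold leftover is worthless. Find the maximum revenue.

Consider every possible first cut. r[k] is the best of p[i]+r[k−i] over all sellable i≤k.
r[1] = 0
r[2] = 0
r[3] = 23
r[4] = max(23+0, 18+0) = 23
r[5] = max(23+0, 18+0) = 23
r[6] = max(23+23, 18+0) = 46
r[7] = max(23+23, 18+23) = 46
r[8] = max(23+23, 18+23, 49+0) = 49
r[9] = max(23+46, 18+23, 49+0) = 69
r[10] = max(23+46, 18+46, 49+0) = 69
r[11] = max(23+49, 18+46, 49+23) = 72
r[12] = max(23+69, 18+49, 49+23) = 92
r[13] = max(23+69, 18+69, 49+23) = 92
r[14] = max(23+72, 18+69, 49+46) = 95
One optimal cutting: 8 + 3 + 3 → $95.

95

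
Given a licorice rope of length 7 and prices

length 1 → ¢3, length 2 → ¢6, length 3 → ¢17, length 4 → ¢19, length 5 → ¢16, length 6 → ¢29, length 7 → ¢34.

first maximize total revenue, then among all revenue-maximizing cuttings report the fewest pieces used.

3

Consider every possible first cut. r[k] is the best of p[i]+r[k−i] over all sellable i≤k.
r[1] = 3
r[2] = max(3+3, 6+0) = 6
r[3] = max(3+6, 6+3, 17+0) = 17
r[4] = max(3+17, 6+6, 17+3, 19+0) = 20
r[5] = max(3+20, 6+17, 17+6, 19+3, 16+0) = 23
r[6] = max(3+23, 6+20, 17+17, 19+6, 16+3, 29+0) = 34
r[7] = max(3+34, 6+23, 17+20, …, 29+3, 34+0) = 37
Maximum revenue is ¢37.
Now minimize piece count subject to staying optimal: for each k, pieces[k] = 1 + min over i with p[i]+r[k−i]=r[k] of pieces[k−i].
pieces[4] = 2
pieces[5] = 2
pieces[6] = 2
pieces[7] = 3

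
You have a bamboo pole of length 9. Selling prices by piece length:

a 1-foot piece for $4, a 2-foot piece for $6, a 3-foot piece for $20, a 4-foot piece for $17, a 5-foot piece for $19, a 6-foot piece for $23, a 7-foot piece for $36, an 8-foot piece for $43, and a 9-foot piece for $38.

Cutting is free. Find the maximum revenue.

60

Consider every possible first cut. r[k] is the best of p[i]+r[k−i] over all sellable i≤k.
r[1] = 4
r[2] = 8  (first piece 1, then r[1]=4)
r[3] = 20
r[4] = 24  (first piece 1, then r[3]=20)
r[5] = 28  (first piece 1, then r[4]=24)
r[6] = 40  (first piece 3, then r[3]=20)
r[7] = 44  (first piece 1, then r[6]=40)
r[8] = 48  (first piece 1, then r[7]=44)
r[9] = 60  (first piece 3, then r[6]=40)
One optimal cutting: 3 + 3 + 3 → $20 + $20 + $20 = $60.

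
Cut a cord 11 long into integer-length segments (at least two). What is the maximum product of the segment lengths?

54

Let g[k] be the best product for length k (with at least one cut). For each first piece i, the rest contributes max(k−i, g[k−i]).
g[2] = 1×max(1,0) = 1×1 = 1
g[3] = max(1×2, 2×1) = 2
g[4] = max(1×3, 2×2, 3×1) = 4
g[5] = max(1×4, 2×3, 3×2, 4×1) = 6
g[6] = max(1×6, 2×4, 3×3, 4×2, 5×1) = 9
g[7] = max(1×9, 2×6, 3×4, 4×3, 5×2, 6×1) = 12
g[8] = max(1×12, 2×9, 3×6, …, 6×2, 7×1) = 18
g[9] = max(1×18, 2×12, 3×9, …, 7×2, 8×1) = 27
g[10] = max(1×27, 2×18, 3×12, …, 8×2, 9×1) = 36
g[11] = max(1×36, 2×27, 3×18, …, 9×2, 10×1) = 54
One optimal split: 3 + 3 + 3 + 2; product 3×3×3×2 = 54.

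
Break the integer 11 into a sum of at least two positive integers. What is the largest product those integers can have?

Define f[k] = max over 1≤i<k of i · max(k−i, f[k−i]); the inner max lets the remainder stay uncut if that's better.
f[2] = 1*max(1,0) = 1*1 = 1
f[3] = max(1*2, 2*1) = 2
f[4] = max(1*3, 2*2, 3*1) = 4
f[5] = max(1*4, 2*3, 3*2, 4*1) = 6
f[6] = max(1*6, 2*4, 3*3, 4*2, 5*1) = 9
f[7] = max(1*9, 2*6, 3*4, 4*3, 5*2, 6*1) = 12
f[8] = max(1*12, 2*9, 3*6, …, 6*2, 7*1) = 18
f[9] = max(1*18, 2*12, 3*9, …, 7*2, 8*1) = 27
f[10] = max(1*27, 2*18, 3*12, …, 8*2, 9*1) = 36
f[11] = max(1*36, 2*27, 3*18, …, 9*2, 10*1) = 54
One optimal split: 3 + 3 + 3 + 2; product 3*3*3*2 = 54.

54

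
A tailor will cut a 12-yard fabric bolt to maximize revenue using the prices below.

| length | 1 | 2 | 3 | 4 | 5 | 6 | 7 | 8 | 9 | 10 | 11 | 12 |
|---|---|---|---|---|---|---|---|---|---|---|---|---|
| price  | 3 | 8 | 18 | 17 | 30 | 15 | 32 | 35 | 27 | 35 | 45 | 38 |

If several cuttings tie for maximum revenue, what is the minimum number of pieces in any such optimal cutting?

Let r[k] be the best obtainable value from length k. For each k, try every first piece i and keep the best of price[i] + r[k−i].
r[1] = 3
r[2] = max(3+3, 8+0) = 8
r[3] = max(3+8, 8+3, 18+0) = 18
r[4] = max(3+18, 8+8, 18+3, 17+0) = 21
r[5] = max(3+21, 8+18, 18+8, 17+3, 30+0) = 30
r[6] = max(3+30, 8+21, 18+18, 17+8, 30+3, 15+0) = 36
r[7] = max(3+36, 8+30, 18+21, …, 15+3, 32+0) = 39
r[8] = max(3+39, 8+36, 18+30, …, 32+3, 35+0) = 48
r[9] = max(3+48, 8+39, 18+36, …, 35+3, 27+0) = 54
r[10] = max(3+54, 8+48, 18+39, …, 27+3, 35+0) = 60
r[11] = max(3+60, 8+54, 18+48, …, 35+3, 45+0) = 66
r[12] = max(3+66, 8+60, 18+54, …, 45+3, 38+0) = 72
Maximum revenue is $72.
Now minimize piece count subject to staying optimal: for each k, pieces[k] = 1 + min over i with p[i]+r[k−i]=r[k] of pieces[k−i].
pieces[9] = 3
pieces[10] = 2
pieces[11] = 3
pieces[12] = 4

4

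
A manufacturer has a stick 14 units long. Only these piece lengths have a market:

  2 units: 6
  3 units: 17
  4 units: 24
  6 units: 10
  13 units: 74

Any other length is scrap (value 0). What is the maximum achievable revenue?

Build r[k] bottom-up: r[k] = max over allowed piece i of (p[i] + r[k−i]).
r[1] = 0
r[2] = 6
r[3] = 17
r[4] = 24
r[5] = 24
r[6] = 34  (first piece 3, then r[3]=17)
r[7] = 41  (first piece 3, then r[4]=24)
r[8] = 48  (first piece 4, then r[4]=24)
r[9] = 51  (first piece 3, then r[6]=34)
r[10] = 58  (first piece 3, then r[7]=41)
r[11] = 65  (first piece 3, then r[8]=48)
r[12] = 72  (first piece 4, then r[8]=48)
r[13] = 75  (first piece 3, then r[10]=58)
r[14] = 82  (first piece 3, then r[11]=65)
One optimal cutting: 4 + 4 + 3 + 3 → 82.

82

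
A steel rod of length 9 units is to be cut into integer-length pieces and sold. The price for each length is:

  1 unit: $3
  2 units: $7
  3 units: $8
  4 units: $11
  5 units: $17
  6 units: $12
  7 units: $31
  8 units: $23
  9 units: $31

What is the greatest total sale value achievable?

38

Build v[k] bottom-up: v[k] = max over allowed piece i of (p[i] + v[k−i]).
v[1] = 3
v[2] = max(3+3, 7+0) = 7
v[3] = max(3+7, 7+3, 8+0) = 10
v[4] = max(3+10, 7+7, 8+3, 11+0) = 14
v[5] = max(3+14, 7+10, 8+7, 11+3, 17+0) = 17
v[6] = max(3+17, 7+14, 8+10, 11+7, 17+3, 12+0) = 21
v[7] = max(3+21, 7+17, 8+14, …, 12+3, 31+0) = 31
v[8] = max(3+31, 7+21, 8+17, …, 31+3, 23+0) = 34
v[9] = max(3+34, 7+31, 8+21, …, 23+3, 31+0) = 38
One optimal cutting: 7 + 2 → $31 + $7 = $38.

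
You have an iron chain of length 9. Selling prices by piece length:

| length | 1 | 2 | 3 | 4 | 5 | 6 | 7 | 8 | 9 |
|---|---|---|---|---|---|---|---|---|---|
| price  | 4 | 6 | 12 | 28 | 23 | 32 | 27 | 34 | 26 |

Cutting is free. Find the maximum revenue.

Consider every possible first cut. r[k] is the best of p[i]+r[k−i] over all sellable i≤k.
r[1] = 4
r[2] = 8  (first piece 1, then r[1]=4)
r[3] = 12  (first piece 1, then r[2]=8)
r[4] = 28
r[5] = 32  (first piece 1, then r[4]=28)
r[6] = 36  (first piece 1, then r[5]=32)
r[7] = 40  (first piece 1, then r[6]=36)
r[8] = 56  (first piece 4, then r[4]=28)
r[9] = 60  (first piece 1, then r[8]=56)
One optimal cutting: 4 + 4 + 1 → $28 + $28 + $4 = $60.

60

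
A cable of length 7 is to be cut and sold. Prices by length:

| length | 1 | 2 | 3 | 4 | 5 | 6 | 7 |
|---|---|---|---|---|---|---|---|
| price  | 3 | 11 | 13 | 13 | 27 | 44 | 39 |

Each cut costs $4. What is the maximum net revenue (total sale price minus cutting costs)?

43

Build r[k] bottom-up: r[k] = max over allowed piece i of (p[i] + r[k−i]) − 4 per cut.
r[1] = 3
r[2] = 11
r[3] = 13
r[4] = 18  (first piece 2, then r[2]=11)
r[5] = 27
r[6] = 44
r[7] = 43  (first piece 1, then r[6]=44)
One optimal plan: pieces 6 + 1 (1 cut) → $47 − $4 = $43.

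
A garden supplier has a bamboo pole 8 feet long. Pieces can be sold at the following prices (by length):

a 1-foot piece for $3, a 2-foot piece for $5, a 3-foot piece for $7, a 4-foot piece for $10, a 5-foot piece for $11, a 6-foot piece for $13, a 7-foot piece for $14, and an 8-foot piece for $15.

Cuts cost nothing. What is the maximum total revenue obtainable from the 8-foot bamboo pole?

24

Consider every possible first cut. r[k] is the best of p[i]+r[k−i] over all sellable i≤k.
r[1] = 3
r[2] = max(3+3, 5+0) = 6
r[3] = max(3+6, 5+3, 7+0) = 9
r[4] = max(3+9, 5+6, 7+3, 10+0) = 12
r[5] = max(3+12, 5+9, 7+6, 10+3, 11+0) = 15
r[6] = max(3+15, 5+12, 7+9, 10+6, 11+3, 13+0) = 18
r[7] = max(3+18, 5+15, 7+12, …, 13+3, 14+0) = 21
r[8] = max(3+21, 5+18, 7+15, …, 14+3, 15+0) = 24
One optimal cutting: 1 + 1 + 1 + 1 + 1 + 1 + 1 + 1 → $3 + $3 + $3 + $3 + $3 + $3 + $3 + $3 = $24.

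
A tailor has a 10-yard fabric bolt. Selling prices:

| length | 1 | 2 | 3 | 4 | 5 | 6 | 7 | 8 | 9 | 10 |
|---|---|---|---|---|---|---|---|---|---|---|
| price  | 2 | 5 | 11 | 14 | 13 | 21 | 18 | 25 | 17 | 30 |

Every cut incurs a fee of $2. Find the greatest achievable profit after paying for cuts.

33

Build r[k] bottom-up: r[k] = max over allowed piece i of (p[i] + r[k−i]) − 2 per cut.
r[1] = 2
r[2] = max(2+2-2, 5+0) = 5
r[3] = max(2+5-2, 5+2-2, 11+0) = 11
r[4] = max(2+11-2, 5+5-2, 11+2-2, 14+0) = 14
r[5] = max(2+14-2, 5+11-2, 11+5-2, 14+2-2, 13+0) = 14
r[6] = max(2+14-2, 5+14-2, 11+11-2, 14+5-2, 13+2-2, 21+0) = 21
r[7] = max(2+21-2, 5+14-2, 11+14-2, …, 21+2-2, 18+0) = 23
r[8] = max(2+23-2, 5+21-2, 11+14-2, …, 18+2-2, 25+0) = 26
r[9] = max(2+26-2, 5+23-2, 11+21-2, …, 25+2-2, 17+0) = 30
r[10] = max(2+30-2, 5+26-2, 11+23-2, …, 17+2-2, 30+0) = 33
One optimal plan: pieces 6 + 4 (1 cut) → $35 − $2 = $33.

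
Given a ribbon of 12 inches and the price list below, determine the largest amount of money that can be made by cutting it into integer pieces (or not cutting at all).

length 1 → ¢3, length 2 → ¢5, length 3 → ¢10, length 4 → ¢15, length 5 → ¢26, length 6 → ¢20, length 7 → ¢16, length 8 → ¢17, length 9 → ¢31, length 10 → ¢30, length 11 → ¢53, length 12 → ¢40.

Consider every possible first cut. best[k] is the best of p[i]+best[k−i] over all sellable i≤k.
best[1] = 3
best[2] = 6  (first piece 1, then best[1]=3)
best[3] = 10
best[4] = 15
best[5] = 26
best[6] = 29  (first piece 1, then best[5]=26)
best[7] = 32  (first piece 1, then best[6]=29)
best[8] = 36  (first piece 3, then best[5]=26)
best[9] = 41  (first piece 4, then best[5]=26)
best[10] = 52  (first piece 5, then best[5]=26)
best[11] = 55  (first piece 1, then best[10]=52)
best[12] = 58  (first piece 1, then best[11]=55)
One optimal cutting: 5 + 5 + 1 + 1 → ¢26 + ¢26 + ¢3 + ¢3 = ¢58.

58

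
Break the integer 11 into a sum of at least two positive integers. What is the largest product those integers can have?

Let P[k] be the best product for length k (with at least one cut). For each first piece i, the rest contributes max(k−i, P[k−i]).
P[2] = 1*max(1,0) = 1*1 = 1
P[3] = 1*max(2,1) = 1*2 = 2
P[4] = 2*max(2,1) = 2*2 = 4
P[5] = 2*max(3,2) = 2*3 = 6
P[6] = 3*max(3,2) = 3*3 = 9
P[7] = 2*max(5,6) = 2*6 = 12
P[8] = 2*max(6,9) = 2*9 = 18
P[9] = 3*max(6,9) = 3*9 = 27
P[10] = 2*max(8,18) = 2*18 = 36
P[11] = 2*max(9,27) = 2*27 = 54
One optimal split: 3 + 3 + 3 + 2; product 3*3*3*2 = 54.

54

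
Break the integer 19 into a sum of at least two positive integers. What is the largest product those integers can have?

972

Define prod[k] = max over 1≤i<k of i · max(k−i, prod[k−i]); the inner max lets the remainder stay uncut if that's better.
prod[2] = 1*max(1,0) = 1*1 = 1
prod[3] = max(1*2, 2*1) = 2
prod[4] = max(1*3, 2*2, 3*1) = 4
prod[5] = max(1*4, 2*3, 3*2, 4*1) = 6
prod[6] = max(1*6, 2*4, 3*3, 4*2, 5*1) = 9
prod[7] = max(1*9, 2*6, 3*4, 4*3, 5*2, 6*1) = 12
prod[8] = max(1*12, 2*9, 3*6, …, 6*2, 7*1) = 18
prod[9] = max(1*18, 2*12, 3*9, …, 7*2, 8*1) = 27
prod[10] = max(1*27, 2*18, 3*12, …, 8*2, 9*1) = 36
prod[11] = max(1*36, 2*27, 3*18, …, 9*2, 10*1) = 54
prod[12] = max(1*54, 2*36, 3*27, …, 10*2, 11*1) = 81
prod[13] = max(1*81, 2*54, 3*36, …, 11*2, 12*1) = 108
prod[14] = max(1*108, 2*81, 3*54, …, 12*2, 13*1) = 162
prod[15] = max(1*162, 2*108, 3*81, …, 13*2, 14*1) = 243
prod[16] = max(1*243, 2*162, 3*108, …, 14*2, 15*1) = 324
prod[17] = max(1*324, 2*243, 3*162, …, 15*2, 16*1) = 486
prod[18] = max(1*486, 2*324, 3*243, …, 16*2, 17*1) = 729
prod[19] = max(1*729, 2*486, 3*324, …, 17*2, 18*1) = 972
One optimal split: 3 + 3 + 3 + 3 + 3 + 2 + 2; product 3*3*3*3*3*2*2 = 972.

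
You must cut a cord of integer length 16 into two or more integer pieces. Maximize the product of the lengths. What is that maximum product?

Fill prod[k] for k=2..16: at each k try every first piece i and multiply by the better of (k−i) uncut or prod[k−i].
prod[2] = 1*max(1,0) = 1*1 = 1
prod[3] = max(1*2, 2*1) = 2
prod[4] = max(1*3, 2*2, 3*1) = 4
prod[5] = max(1*4, 2*3, 3*2, 4*1) = 6
prod[6] = max(1*6, 2*4, 3*3, 4*2, 5*1) = 9
prod[7] = max(1*9, 2*6, 3*4, 4*3, 5*2, 6*1) = 12
prod[8] = max(1*12, 2*9, 3*6, …, 6*2, 7*1) = 18
prod[9] = max(1*18, 2*12, 3*9, …, 7*2, 8*1) = 27
prod[10] = max(1*27, 2*18, 3*12, …, 8*2, 9*1) = 36
prod[11] = max(1*36, 2*27, 3*18, …, 9*2, 10*1) = 54
prod[12] = max(1*54, 2*36, 3*27, …, 10*2, 11*1) = 81
prod[13] = max(1*81, 2*54, 3*36, …, 11*2, 12*1) = 108
prod[14] = max(1*108, 2*81, 3*54, …, 12*2, 13*1) = 162
prod[15] = max(1*162, 2*108, 3*81, …, 13*2, 14*1) = 243
prod[16] = max(1*243, 2*162, 3*108, …, 14*2, 15*1) = 324
One optimal split: 3 + 3 + 3 + 3 + 2 + 2; product 3*3*3*3*2*2 = 324.

324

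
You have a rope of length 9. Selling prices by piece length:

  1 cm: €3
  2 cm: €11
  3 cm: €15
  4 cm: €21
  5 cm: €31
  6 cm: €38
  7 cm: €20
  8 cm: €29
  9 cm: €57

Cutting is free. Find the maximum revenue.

Build v[k] bottom-up: v[k] = max over allowed piece i of (p[i] + v[k−i]).
v[1] = 3
v[2] = max(3+3, 11+0) = 11
v[3] = max(3+11, 11+3, 15+0) = 15
v[4] = max(3+15, 11+11, 15+3, 21+0) = 22
v[5] = max(3+22, 11+15, 15+11, 21+3, 31+0) = 31
v[6] = max(3+31, 11+22, 15+15, 21+11, 31+3, 38+0) = 38
v[7] = max(3+38, 11+31, 15+22, …, 38+3, 20+0) = 42
v[8] = max(3+42, 11+38, 15+31, …, 20+3, 29+0) = 49
v[9] = max(3+49, 11+42, 15+38, …, 29+3, 57+0) = 57
Best is to sell the whole 9-cm piece uncut for €57.

57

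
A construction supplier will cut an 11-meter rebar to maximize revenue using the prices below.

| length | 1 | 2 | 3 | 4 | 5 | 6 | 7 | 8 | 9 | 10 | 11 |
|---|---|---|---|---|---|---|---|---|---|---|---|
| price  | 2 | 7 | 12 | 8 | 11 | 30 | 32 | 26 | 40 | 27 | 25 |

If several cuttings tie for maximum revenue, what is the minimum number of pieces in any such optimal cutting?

Let r[k] be the best obtainable value from length k. For each k, try every first piece i and keep the best of price[i] + r[k−i].
r[1] = 2
r[2] = 7
r[3] = 12
r[4] = 14  (first piece 1, then r[3]=12)
r[5] = 19  (first piece 2, then r[3]=12)
r[6] = 30
r[7] = 32  (first piece 1, then r[6]=30)
r[8] = 37  (first piece 2, then r[6]=30)
r[9] = 42  (first piece 3, then r[6]=30)
r[10] = 44  (first piece 1, then r[9]=42)
r[11] = 49  (first piece 2, then r[9]=42)
Maximum revenue is ₹49.
Now minimize piece count subject to staying optimal: for each k, pieces[k] = 1 + min over i with p[i]+r[k−i]=r[k] of pieces[k−i].
pieces[8] = 2
pieces[9] = 2
pieces[10] = 2
pieces[11] = 3

3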